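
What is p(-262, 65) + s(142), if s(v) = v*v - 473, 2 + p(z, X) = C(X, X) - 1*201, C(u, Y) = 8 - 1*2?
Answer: 19494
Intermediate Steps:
C(u, Y) = 6 (C(u, Y) = 8 - 2 = 6)
p(z, X) = -197 (p(z, X) = -2 + (6 - 1*201) = -2 + (6 - 201) = -2 - 195 = -197)
s(v) = -473 + v**2 (s(v) = v**2 - 473 = -473 + v**2)
p(-262, 65) + s(142) = -197 + (-473 + 142**2) = -197 + (-473 + 20164) = -197 + 19691 = 19494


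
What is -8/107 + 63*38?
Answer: 256150/107 ≈ 2393.9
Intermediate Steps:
-8/107 + 63*38 = -8*1/107 + 2394 = -8/107 + 2394 = 256150/107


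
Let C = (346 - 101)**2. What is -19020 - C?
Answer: -79045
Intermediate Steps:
C = 60025 (C = 245**2 = 60025)
-19020 - C = -19020 - 1*60025 = -19020 - 60025 = -79045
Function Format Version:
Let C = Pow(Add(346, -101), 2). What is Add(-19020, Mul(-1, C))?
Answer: -79045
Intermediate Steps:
C = 60025 (C = Pow(245, 2) = 60025)
Add(-19020, Mul(-1, C)) = Add(-19020, Mul(-1, 60025)) = Add(-19020, -60025) = -79045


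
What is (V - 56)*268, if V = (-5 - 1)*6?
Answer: -24656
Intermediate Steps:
V = -36 (V = -6*6 = -36)
(V - 56)*268 = (-36 - 56)*268 = -92*268 = -24656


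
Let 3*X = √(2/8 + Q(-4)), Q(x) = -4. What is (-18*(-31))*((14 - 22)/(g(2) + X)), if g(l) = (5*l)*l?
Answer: -6912/31 + 288*I*√15/155 ≈ -222.97 + 7.1963*I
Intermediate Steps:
g(l) = 5*l²
X = I*√15/6 (X = √(2/8 - 4)/3 = √(2*(⅛) - 4)/3 = √(¼ - 4)/3 = √(-15/4)/3 = (I*√15/2)/3 = I*√15/6 ≈ 0.6455*I)
(-18*(-31))*((14 - 22)/(g(2) + X)) = (-18*(-31))*((14 - 22)/(5*2² + I*√15/6)) = 558*(-8/(5*4 + I*√15/6)) = 558*(-8/(20 + I*√15/6)) = -4464/(20 + I*√15/6)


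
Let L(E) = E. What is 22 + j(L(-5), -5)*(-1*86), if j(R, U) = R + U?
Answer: 882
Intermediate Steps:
22 + j(L(-5), -5)*(-1*86) = 22 + (-5 - 5)*(-1*86) = 22 - 10*(-86) = 22 + 860 = 882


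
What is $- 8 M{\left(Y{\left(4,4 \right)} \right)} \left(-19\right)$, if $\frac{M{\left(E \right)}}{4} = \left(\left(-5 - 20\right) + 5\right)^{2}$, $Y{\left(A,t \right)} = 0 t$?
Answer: $243200$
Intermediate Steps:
$Y{\left(A,t \right)} = 0$
$M{\left(E \right)} = 1600$ ($M{\left(E \right)} = 4 \left(\left(-5 - 20\right) + 5\right)^{2} = 4 \left(-25 + 5\right)^{2} = 4 \left(-20\right)^{2} = 4 \cdot 400 = 1600$)
$- 8 M{\left(Y{\left(4,4 \right)} \right)} \left(-19\right) = \left(-8\right) 1600 \left(-19\right) = \left(-12800\right) \left(-19\right) = 243200$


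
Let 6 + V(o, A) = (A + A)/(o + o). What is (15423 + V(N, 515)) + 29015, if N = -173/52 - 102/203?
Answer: 1790638396/40423 ≈ 44298.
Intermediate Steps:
N = -40423/10556 (N = -173*1/52 - 102*1/203 = -173/52 - 102/203 = -40423/10556 ≈ -3.8294)
V(o, A) = -6 + A/o (V(o, A) = -6 + (A + A)/(o + o) = -6 + (2*A)/((2*o)) = -6 + (2*A)*(1/(2*o)) = -6 + A/o)
(15423 + V(N, 515)) + 29015 = (15423 + (-6 + 515/(-40423/10556))) + 29015 = (15423 + (-6 + 515*(-10556/40423))) + 29015 = (15423 + (-6 - 5436340/40423)) + 29015 = (15423 - 5678878/40423) + 29015 = 617765051/40423 + 29015 = 1790638396/40423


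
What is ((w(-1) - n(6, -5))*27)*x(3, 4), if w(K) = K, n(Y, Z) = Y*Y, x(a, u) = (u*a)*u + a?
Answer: -50949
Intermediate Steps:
x(a, u) = a + a*u² (x(a, u) = (a*u)*u + a = a*u² + a = a + a*u²)
n(Y, Z) = Y²
((w(-1) - n(6, -5))*27)*x(3, 4) = ((-1 - 1*6²)*27)*(3*(1 + 4²)) = ((-1 - 1*36)*27)*(3*(1 + 16)) = ((-1 - 36)*27)*(3*17) = -37*27*51 = -999*51 = -50949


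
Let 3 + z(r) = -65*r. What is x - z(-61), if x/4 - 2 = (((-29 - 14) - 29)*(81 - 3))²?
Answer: 126153870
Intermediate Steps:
z(r) = -3 - 65*r
x = 126157832 (x = 8 + 4*(((-29 - 14) - 29)*(81 - 3))² = 8 + 4*((-43 - 29)*78)² = 8 + 4*(-72*78)² = 8 + 4*(-5616)² = 8 + 4*31539456 = 8 + 126157824 = 126157832)
x - z(-61) = 126157832 - (-3 - 65*(-61)) = 126157832 - (-3 + 3965) = 126157832 - 1*3962 = 126157832 - 3962 = 126153870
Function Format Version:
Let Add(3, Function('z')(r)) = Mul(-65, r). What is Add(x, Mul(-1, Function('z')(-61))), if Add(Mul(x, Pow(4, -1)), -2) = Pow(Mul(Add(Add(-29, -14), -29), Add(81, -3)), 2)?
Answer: 126153870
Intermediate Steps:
Function('z')(r) = Add(-3, Mul(-65, r))
x = 126157832 (x = Add(8, Mul(4, Pow(Mul(Add(Add(-29, -14), -29), Add(81, -3)), 2))) = Add(8, Mul(4, Pow(Mul(Add(-43, -29), 78), 2))) = Add(8, Mul(4, Pow(Mul(-72, 78), 2))) = Add(8, Mul(4, Pow(-5616, 2))) = Add(8, Mul(4, 31539456)) = Add(8, 126157824) = 126157832)
Add(x, Mul(-1, Function('z')(-61))) = Add(126157832, Mul(-1, Add(-3, Mul(-65, -61)))) = Add(126157832, Mul(-1, Add(-3, 3965))) = Add(126157832, Mul(-1, 3962)) = Add(126157832, -3962) = 126153870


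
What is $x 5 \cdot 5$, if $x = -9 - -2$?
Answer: $-175$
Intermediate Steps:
$x = -7$ ($x = -9 + 2 = -7$)
$x 5 \cdot 5 = \left(-7\right) 5 \cdot 5 = \left(-35\right) 5 = -175$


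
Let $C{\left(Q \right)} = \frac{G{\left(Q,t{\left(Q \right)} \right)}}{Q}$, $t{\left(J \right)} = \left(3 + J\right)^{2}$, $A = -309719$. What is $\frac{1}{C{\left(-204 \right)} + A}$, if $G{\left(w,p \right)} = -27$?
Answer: $- \frac{68}{21060883} \approx -3.2287 \cdot 10^{-6}$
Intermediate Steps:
$C{\left(Q \right)} = - \frac{27}{Q}$
$\frac{1}{C{\left(-204 \right)} + A} = \frac{1}{- \frac{27}{-204} - 309719} = \frac{1}{\left(-27\right) \left(- \frac{1}{204}\right) - 309719} = \frac{1}{\frac{9}{68} - 309719} = \frac{1}{- \frac{21060883}{68}} = - \frac{68}{21060883}$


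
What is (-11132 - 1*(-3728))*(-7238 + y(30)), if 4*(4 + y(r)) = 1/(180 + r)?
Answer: 3753383143/70 ≈ 5.3620e+7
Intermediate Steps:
y(r) = -4 + 1/(4*(180 + r))
(-11132 - 1*(-3728))*(-7238 + y(30)) = (-11132 - 1*(-3728))*(-7238 + (-2879 - 16*30)/(4*(180 + 30))) = (-11132 + 3728)*(-7238 + (¼)*(-2879 - 480)/210) = -7404*(-7238 + (¼)*(1/210)*(-3359)) = -7404*(-7238 - 3359/840) = -7404*(-6083279/840) = 3753383143/70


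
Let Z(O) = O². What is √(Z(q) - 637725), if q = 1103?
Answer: 2*√144721 ≈ 760.84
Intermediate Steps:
√(Z(q) - 637725) = √(1103² - 637725) = √(1216609 - 637725) = √578884 = 2*√144721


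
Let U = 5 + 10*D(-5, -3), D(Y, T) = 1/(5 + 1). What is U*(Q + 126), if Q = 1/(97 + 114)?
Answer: 531740/633 ≈ 840.03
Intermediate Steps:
D(Y, T) = 1/6
Q = 1/211 ≈ 0.0047393
U = 20/3 (U = 5 + 10*(1/6) = 5 + 5/3 = 20/3 ≈ 6.6667)
U*(Q + 126) = 20*(1/211 + 126)/3 = (20/3)*(26587/211) = 531740/633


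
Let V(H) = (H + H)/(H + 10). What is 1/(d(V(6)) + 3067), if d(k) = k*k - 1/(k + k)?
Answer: 48/147211 ≈ 0.00032606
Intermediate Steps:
V(H) = 2*H/(10 + H) (V(H) = (2*H)/(10 + H) = 2*H/(10 + H))
d(k) = k**2 - 1/(2*k)
1/(d(V(6)) + 3067) = 1/((-1/2 + (2*6/(10 + 6))**3)/((2*6/(10 + 6))) + 3067) = 1/((-1/2 + (2*6/16)**3)/((2*6/16)) + 3067) = 1/((-1/2 + (2*6*(1/16))**3)/((2*6*(1/16))) + 3067) = 1/((-1/2 + (3/4)**3)/(3/4) + 3067) = 1/(4*(-1/2 + 27/64)/3 + 3067) = 1/((4/3)*(-5/64) + 3067) = 1/(-5/48 + 3067) = 1/(147211/48) = 48/147211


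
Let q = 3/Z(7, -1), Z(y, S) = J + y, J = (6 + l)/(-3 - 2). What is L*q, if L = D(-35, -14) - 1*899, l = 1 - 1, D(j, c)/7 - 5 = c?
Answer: -14430/29 ≈ -497.59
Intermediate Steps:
D(j, c) = 35 + 7*c
l = 0
L = -962 (L = (35 + 7*(-14)) - 1*899 = (35 - 98) - 899 = -63 - 899 = -962)
J = -6/5 (J = (6 + 0)/(-3 - 2) = 6/(-5) = 6*(-⅕) = -6/5 ≈ -1.2000)
Z(y, S) = -6/5 + y
q = 15/29 (q = 3/(-6/5 + 7) = 3/(29/5) = 3*(5/29) = 15/29 ≈ 0.51724)
L*q = -962*15/29 = -14430/29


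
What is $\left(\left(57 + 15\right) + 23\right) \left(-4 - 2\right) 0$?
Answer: $0$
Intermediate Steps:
$\left(\left(57 + 15\right) + 23\right) \left(-4 - 2\right) 0 = \left(72 + 23\right) \left(\left(-6\right) 0\right) = 95 \cdot 0 = 0$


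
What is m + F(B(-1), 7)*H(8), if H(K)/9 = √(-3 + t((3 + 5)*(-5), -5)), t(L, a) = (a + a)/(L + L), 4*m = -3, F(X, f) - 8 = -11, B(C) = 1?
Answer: -¾ - 27*I*√46/4 ≈ -0.75 - 45.781*I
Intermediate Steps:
F(X, f) = -3 (F(X, f) = 8 - 11 = -3)
m = -¾ (m = (¼)*(-3) = -¾ ≈ -0.75000)
t(L, a) = a/L (t(L, a) = (2*a)/((2*L)) = (2*a)*(1/(2*L)) = a/L)
H(K) = 9*I*√46/4 (H(K) = 9*√(-3 - 5*(-1/(5*(3 + 5)))) = 9*√(-3 - 5/(8*(-5))) = 9*√(-3 - 5/(-40)) = 9*√(-3 - 5*(-1/40)) = 9*√(-3 + ⅛) = 9*√(-23/8) = 9*(I*√46/4) = 9*I*√46/4)
m + F(B(-1), 7)*H(8) = -¾ - 27*I*√46/4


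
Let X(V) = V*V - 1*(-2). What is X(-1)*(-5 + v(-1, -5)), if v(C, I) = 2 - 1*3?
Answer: -18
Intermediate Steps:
v(C, I) = -1 (v(C, I) = 2 - 3 = -1)
X(V) = 2 + V**2 (X(V) = V**2 + 2 = 2 + V**2)
X(-1)*(-5 + v(-1, -5)) = (2 + (-1)**2)*(-5 - 1) = (2 + 1)*(-6) = 3*(-6) = -18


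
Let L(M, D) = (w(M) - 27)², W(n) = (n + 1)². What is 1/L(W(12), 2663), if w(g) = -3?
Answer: 1/900 ≈ 0.0011111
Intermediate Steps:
W(n) = (1 + n)²
L(M, D) = 900 (L(M, D) = (-3 - 27)² = (-30)² = 900)
1/L(W(12), 2663) = 1/900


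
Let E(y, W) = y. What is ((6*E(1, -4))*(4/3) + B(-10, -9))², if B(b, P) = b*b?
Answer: 11664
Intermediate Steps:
B(b, P) = b²
((6*E(1, -4))*(4/3) + B(-10, -9))² = ((6*1)*(4/3) + (-10)²)² = (6*(4*(⅓)) + 100)² = (6*(4/3) + 100)² = (8 + 100)² = 108² = 11664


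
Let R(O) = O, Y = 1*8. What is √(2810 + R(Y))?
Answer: √2818 ≈ 53.085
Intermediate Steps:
Y = 8
√(2810 + R(Y)) = √(2810 + 8) = √2818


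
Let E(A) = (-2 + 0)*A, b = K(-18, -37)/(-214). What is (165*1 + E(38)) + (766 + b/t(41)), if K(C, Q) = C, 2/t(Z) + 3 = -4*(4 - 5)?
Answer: 182979/214 ≈ 855.04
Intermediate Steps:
t(Z) = 2 (t(Z) = 2/(-3 - 4*(4 - 5)) = 2/(-3 - 4*(-1)) = 2/(-3 + 4) = 2/1 = 2*1 = 2)
b = 9/107 (b = -18/(-214) = -18*(-1/214) = 9/107 ≈ 0.084112)
E(A) = -2*A
(165*1 + E(38)) + (766 + b/t(41)) = (165*1 - 2*38) + (766 + (9/107)/2) = (165 - 76) + (766 + (9/107)*(½)) = 89 + (766 + 9/214) = 89 + 163933/214 = 182979/214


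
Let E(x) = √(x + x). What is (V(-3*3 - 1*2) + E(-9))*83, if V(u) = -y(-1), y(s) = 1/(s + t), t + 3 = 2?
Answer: 83/2 + 249*I*√2 ≈ 41.5 + 352.14*I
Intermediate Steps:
t = -1 (t = -3 + 2 = -1)
y(s) = 1/(-1 + s) (y(s) = 1/(s - 1) = 1/(-1 + s))
E(x) = √2*√x (E(x) = √(2*x) = √2*√x)
V(u) = ½ (V(u) = -1/(-1 - 1) = -1/(-2) = -1*(-½) = ½)
(V(-3*3 - 1*2) + E(-9))*83 = (½ + √2*√(-9))*83 = (½ + √2*(3*I))*83 = (½ + 3*I*√2)*83 = 83/2 + 249*I*√2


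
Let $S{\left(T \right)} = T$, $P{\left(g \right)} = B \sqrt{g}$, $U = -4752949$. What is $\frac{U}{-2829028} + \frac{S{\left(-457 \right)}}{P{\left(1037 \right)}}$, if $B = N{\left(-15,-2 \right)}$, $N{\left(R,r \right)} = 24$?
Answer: $\frac{4752949}{2829028} - \frac{457 \sqrt{1037}}{24888} \approx 1.0888$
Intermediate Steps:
$B = 24$
$P{\left(g \right)} = 24 \sqrt{g}$
$\frac{U}{-2829028} + \frac{S{\left(-457 \right)}}{P{\left(1037 \right)}} = - \frac{4752949}{-2829028} - \frac{457}{24 \sqrt{1037}} = \left(-4752949\right) \left(- \frac{1}{2829028}\right) - 457 \frac{\sqrt{1037}}{24888} = \frac{4752949}{2829028} - \frac{457 \sqrt{1037}}{24888}$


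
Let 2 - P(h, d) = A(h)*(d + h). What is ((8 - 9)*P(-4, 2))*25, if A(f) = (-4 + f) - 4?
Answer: 550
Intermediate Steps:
A(f) = -8 + f
P(h, d) = 2 - (-8 + h)*(d + h)
((8 - 9)*P(-4, 2))*25 = ((8 - 9)*(2 - 1*2*(-8 - 4) - 1*(-4)*(-8 - 4)))*25 = -(2 - 1*2*(-12) - 1*(-4)*(-12))*25 = -(2 + 24 - 48)*25 = -1*(-22)*25 = 22*25 = 550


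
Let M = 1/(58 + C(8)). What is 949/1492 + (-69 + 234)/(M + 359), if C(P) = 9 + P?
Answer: 22008137/20086796 ≈ 1.0957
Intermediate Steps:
M = 1/75 (M = 1/(58 + (9 + 8)) = 1/(58 + 17) = 1/75 ≈ 0.013333)
949/1492 + (-69 + 234)/(M + 359) = 949/1492 + (-69 + 234)/(1/75 + 359) = 949*(1/1492) + 165/(26926/75) = 949/1492 + 165*(75/26926) = 949/1492 + 12375/26926 = 22008137/20086796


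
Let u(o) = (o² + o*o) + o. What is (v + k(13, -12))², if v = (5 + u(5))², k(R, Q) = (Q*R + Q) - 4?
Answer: 11751184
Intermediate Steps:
u(o) = o + 2*o² (u(o) = (o² + o²) + o = 2*o² + o = o + 2*o²)
k(R, Q) = -4 + Q + Q*R (k(R, Q) = (Q + Q*R) - 4 = -4 + Q + Q*R)
v = 3600 (v = (5 + 5*(1 + 2*5))² = (5 + 5*(1 + 10))² = (5 + 5*11)² = (5 + 55)² = 60² = 3600)
(v + k(13, -12))² = (3600 + (-4 - 12 - 12*13))² = (3600 + (-4 - 12 - 156))² = (3600 - 172)² = 3428² = 11751184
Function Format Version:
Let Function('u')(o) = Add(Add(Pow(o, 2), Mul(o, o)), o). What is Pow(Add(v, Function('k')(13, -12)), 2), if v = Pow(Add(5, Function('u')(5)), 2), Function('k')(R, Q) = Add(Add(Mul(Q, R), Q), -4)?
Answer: 11751184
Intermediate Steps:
Function('u')(o) = Add(o, Mul(2, Pow(o, 2))) (Function('u')(o) = Add(Add(Pow(o, 2), Pow(o, 2)), o) = Add(Mul(2, Pow(o, 2)), o) = Add(o, Mul(2, Pow(o, 2))))
Function('k')(R, Q) = Add(-4, Q, Mul(Q, R)) (Function('k')(R, Q) = Add(Add(Q, Mul(Q, R)), -4) = Add(-4, Q, Mul(Q, R)))
v = 3600 (v = Pow(Add(5, Mul(5, Add(1, Mul(2, 5)))), 2) = Pow(Add(5, Mul(5, Add(1, 10))), 2) = Pow(Add(5, Mul(5, 11)), 2) = Pow(Add(5, 55), 2) = Pow(60, 2) = 3600)
Pow(Add(v, Function('k')(13, -12)), 2) = Pow(Add(3600, Add(-4, -12, Mul(-12, 13))), 2) = Pow(Add(3600, Add(-4, -12, -156)), 2) = Pow(Add(3600, -172), 2) = Pow(3428, 2) = 11751184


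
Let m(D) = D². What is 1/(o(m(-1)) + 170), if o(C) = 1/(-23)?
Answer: 23/3909 ≈ 0.0058839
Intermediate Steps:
o(C) = -1/23
1/(o(m(-1)) + 170) = 1/(-1/23 + 170) = 1/(3909/23) = 23/3909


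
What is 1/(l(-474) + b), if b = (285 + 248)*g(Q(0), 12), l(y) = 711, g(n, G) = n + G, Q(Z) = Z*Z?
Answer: 1/7107 ≈ 0.00014071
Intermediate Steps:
Q(Z) = Z²
g(n, G) = G + n
b = 6396 (b = (285 + 248)*(12 + 0²) = 533*(12 + 0) = 533*12 = 6396)
1/(l(-474) + b) = 1/(711 + 6396) = 1/7107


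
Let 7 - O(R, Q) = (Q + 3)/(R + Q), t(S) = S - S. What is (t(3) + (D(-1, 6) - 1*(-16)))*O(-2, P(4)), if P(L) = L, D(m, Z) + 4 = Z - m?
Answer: 133/2 ≈ 66.500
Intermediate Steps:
t(S) = 0
D(m, Z) = -4 + Z - m (D(m, Z) = -4 + (Z - m) = -4 + Z - m)
O(R, Q) = 7 - (3 + Q)/(Q + R) (O(R, Q) = 7 - (Q + 3)/(R + Q) = 7 - (3 + Q)/(Q + R))
(t(3) + (D(-1, 6) - 1*(-16)))*O(-2, P(4)) = (0 + ((-4 + 6 - 1*(-1)) - 1*(-16)))*((-3 + 6*4 + 7*(-2))/(4 - 2)) = (0 + ((-4 + 6 + 1) + 16))*((-3 + 24 - 14)/2) = (0 + (3 + 16))*((1/2)*7) = (0 + 19)*(7/2) = 19*(7/2) = 133/2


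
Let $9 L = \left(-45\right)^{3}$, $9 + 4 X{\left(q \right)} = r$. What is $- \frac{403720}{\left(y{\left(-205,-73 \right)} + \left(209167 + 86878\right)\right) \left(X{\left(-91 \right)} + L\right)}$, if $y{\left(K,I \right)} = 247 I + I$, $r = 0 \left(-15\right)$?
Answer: $\frac{1614880}{11259111969} \approx 0.00014343$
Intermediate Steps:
$r = 0$
$X{\left(q \right)} = - \frac{9}{4}$ ($X{\left(q \right)} = - \frac{9}{4} + \frac{1}{4} \cdot 0 = - \frac{9}{4} + 0 = - \frac{9}{4}$)
$y{\left(K,I \right)} = 248 I$
$L = -10125$ ($L = \frac{\left(-45\right)^{3}}{9} = \frac{1}{9} \left(-91125\right) = -10125$)
$- \frac{403720}{\left(y{\left(-205,-73 \right)} + \left(209167 + 86878\right)\right) \left(X{\left(-91 \right)} + L\right)} = - \frac{403720}{\left(248 \left(-73\right) + \left(209167 + 86878\right)\right) \left(- \frac{9}{4} - 10125\right)} = - \frac{403720}{\left(-18104 + 296045\right) \left(- \frac{40509}{4}\right)} = - \frac{403720}{277941 \left(- \frac{40509}{4}\right)} = - \frac{403720}{- \frac{11259111969}{4}} = \left(-403720\right) \left(- \frac{4}{11259111969}\right) = \frac{1614880}{11259111969}$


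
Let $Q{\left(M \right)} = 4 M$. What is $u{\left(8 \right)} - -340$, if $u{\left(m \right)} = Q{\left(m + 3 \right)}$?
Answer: $384$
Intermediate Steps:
$u{\left(m \right)} = 12 + 4 m$ ($u{\left(m \right)} = 4 \left(m + 3\right) = 4 \left(3 + m\right) = 12 + 4 m$)
$u{\left(8 \right)} - -340 = \left(12 + 4 \cdot 8\right) - -340 = \left(12 + 32\right) + 340 = 44 + 340 = 384$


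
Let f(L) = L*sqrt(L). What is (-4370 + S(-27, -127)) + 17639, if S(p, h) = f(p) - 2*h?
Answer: 13523 - 81*I*sqrt(3) ≈ 13523.0 - 140.3*I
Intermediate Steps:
f(L) = L**(3/2)
S(p, h) = p**(3/2) - 2*h
(-4370 + S(-27, -127)) + 17639 = (-4370 + ((-27)**(3/2) - 2*(-127))) + 17639 = (-4370 + (-81*I*sqrt(3) + 254)) + 17639 = (-4370 + (254 - 81*I*sqrt(3))) + 17639 = (-4116 - 81*I*sqrt(3)) + 17639 = 13523 - 81*I*sqrt(3)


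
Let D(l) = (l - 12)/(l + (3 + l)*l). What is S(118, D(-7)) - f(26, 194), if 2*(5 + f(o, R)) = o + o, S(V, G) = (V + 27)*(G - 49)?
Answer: -152401/21 ≈ -7257.2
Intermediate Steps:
D(l) = (-12 + l)/(l + l*(3 + l))
S(V, G) = (-49 + G)*(27 + V) (S(V, G) = (27 + V)*(-49 + G) = (-49 + G)*(27 + V))
f(o, R) = -5 + o (f(o, R) = -5 + (o + o)/2 = -5 + (2*o)/2 = -5 + o)
S(118, D(-7)) - f(26, 194) = (-1323 - 49*118 + 27*((-12 - 7)/((-7)*(4 - 7))) + ((-12 - 7)/((-7)*(4 - 7)))*118) - (-5 + 26) = (-1323 - 5782 + 27*(-1/7*(-19)/(-3)) - 1/7*(-19)/(-3)*118) - 1*21 = (-1323 - 5782 + 27*(-1/7*(-1/3)*(-19)) - 1/7*(-1/3)*(-19)*118) - 21 = (-1323 - 5782 + 27*(-19/21) - 19/21*118) - 21 = (-1323 - 5782 - 171/7 - 2242/21) - 21 = -151960/21 - 21 = -152401/21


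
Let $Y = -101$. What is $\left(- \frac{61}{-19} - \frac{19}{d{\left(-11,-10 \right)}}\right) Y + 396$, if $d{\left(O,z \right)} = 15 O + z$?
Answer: $\frac{202064}{3325} \approx 60.771$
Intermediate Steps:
$d{\left(O,z \right)} = z + 15 O$
$\left(- \frac{61}{-19} - \frac{19}{d{\left(-11,-10 \right)}}\right) Y + 396 = \left(- \frac{61}{-19} - \frac{19}{-10 + 15 \left(-11\right)}\right) \left(-101\right) + 396 = \left(\left(-61\right) \left(- \frac{1}{19}\right) - \frac{19}{-10 - 165}\right) \left(-101\right) + 396 = \left(\frac{61}{19} - \frac{19}{-175}\right) \left(-101\right) + 396 = \left(\frac{61}{19} - - \frac{19}{175}\right) \left(-101\right) + 396 = \left(\frac{61}{19} + \frac{19}{175}\right) \left(-101\right) + 396 = \frac{11036}{3325} \left(-101\right) + 396 = - \frac{1114636}{3325} + 396 = \frac{202064}{3325}$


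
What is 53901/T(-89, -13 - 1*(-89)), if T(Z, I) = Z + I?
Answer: -53901/13 ≈ -4146.2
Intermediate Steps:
T(Z, I) = I + Z
53901/T(-89, -13 - 1*(-89)) = 53901/((-13 - 1*(-89)) - 89) = 53901/((-13 + 89) - 89) = 53901/(76 - 89) = 53901/(-13) = 53901*(-1/13) = -53901/13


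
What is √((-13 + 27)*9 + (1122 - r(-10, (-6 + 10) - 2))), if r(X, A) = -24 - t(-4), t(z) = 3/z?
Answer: 3*√565/2 ≈ 35.655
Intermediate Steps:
r(X, A) = -93/4 (r(X, A) = -24 - 3/(-4) = -24 - 3*(-1)/4 = -24 - 1*(-¾) = -24 + ¾ = -93/4)
√((-13 + 27)*9 + (1122 - r(-10, (-6 + 10) - 2))) = √((-13 + 27)*9 + (1122 - 1*(-93/4))) = √(14*9 + (1122 + 93/4)) = √(126 + 4581/4) = √(5085/4) = 3*√565/2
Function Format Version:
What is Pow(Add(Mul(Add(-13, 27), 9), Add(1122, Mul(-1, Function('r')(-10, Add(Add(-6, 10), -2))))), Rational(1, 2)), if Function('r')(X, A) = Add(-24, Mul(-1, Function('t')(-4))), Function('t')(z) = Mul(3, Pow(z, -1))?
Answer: Mul(Rational(3, 2), Pow(565, Rational(1, 2))) ≈ 35.655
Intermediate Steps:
Function('r')(X, A) = Rational(-93, 4) (Function('r')(X, A) = Add(-24, Mul(-1, Mul(3, Pow(-4, -1)))) = Add(-24, Mul(-1, Mul(3, Rational(-1, 4)))) = Add(-24, Mul(-1, Rational(-3, 4))) = Add(-24, Rational(3, 4)) = Rational(-93, 4))
Pow(Add(Mul(Add(-13, 27), 9), Add(1122, Mul(-1, Function('r')(-10, Add(Add(-6, 10), -2))))), Rational(1, 2)) = Pow(Add(Mul(Add(-13, 27), 9), Add(1122, Mul(-1, Rational(-93, 4)))), Rational(1, 2)) = Pow(Add(Mul(14, 9), Add(1122, Rational(93, 4))), Rational(1, 2)) = Pow(Add(126, Rational(4581, 4)), Rational(1, 2)) = Pow(Rational(5085, 4), Rational(1, 2)) = Mul(Rational(3, 2), Pow(565, Rational(1, 2)))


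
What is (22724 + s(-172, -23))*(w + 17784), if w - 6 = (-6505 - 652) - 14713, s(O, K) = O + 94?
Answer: -92395680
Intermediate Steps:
s(O, K) = 94 + O
w = -21864 (w = 6 + ((-6505 - 652) - 14713) = 6 + (-7157 - 14713) = 6 - 21870 = -21864)
(22724 + s(-172, -23))*(w + 17784) = (22724 + (94 - 172))*(-21864 + 17784) = (22724 - 78)*(-4080) = 22646*(-4080) = -92395680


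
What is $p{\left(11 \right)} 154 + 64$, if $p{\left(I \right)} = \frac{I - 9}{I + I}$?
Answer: $78$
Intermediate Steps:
$p{\left(I \right)} = \frac{-9 + I}{2 I}$
$p{\left(11 \right)} 154 + 64 = \frac{-9 + 11}{2 \cdot 11} \cdot 154 + 64 = \frac{1}{2} \cdot \frac{1}{11} \cdot 2 \cdot 154 + 64 = \frac{1}{11} \cdot 154 + 64 = 14 + 64 = 78$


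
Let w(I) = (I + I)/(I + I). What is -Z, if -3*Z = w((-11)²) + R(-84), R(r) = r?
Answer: -83/3 ≈ -27.667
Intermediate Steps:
w(I) = 1 (w(I) = (2*I)/((2*I)) = (2*I)*(1/(2*I)) = 1)
Z = 83/3 (Z = -(1 - 84)/3 = -⅓*(-83) = 83/3 ≈ 27.667)
-Z = -1*83/3 = -83/3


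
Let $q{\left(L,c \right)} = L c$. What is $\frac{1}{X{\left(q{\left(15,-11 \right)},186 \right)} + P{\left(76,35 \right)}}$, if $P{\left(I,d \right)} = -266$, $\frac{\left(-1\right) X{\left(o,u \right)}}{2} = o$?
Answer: $\frac{1}{64} \approx 0.015625$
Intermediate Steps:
$X{\left(o,u \right)} = - 2 o$
$\frac{1}{X{\left(q{\left(15,-11 \right)},186 \right)} + P{\left(76,35 \right)}} = \frac{1}{- 2 \cdot 15 \left(-11\right) - 266} = \frac{1}{\left(-2\right) \left(-165\right) - 266} = \frac{1}{330 - 266} = \frac{1}{64}$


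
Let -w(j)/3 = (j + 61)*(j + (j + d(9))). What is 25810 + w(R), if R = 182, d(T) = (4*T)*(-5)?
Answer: -108326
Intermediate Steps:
d(T) = -20*T
w(j) = -3*(-180 + 2*j)*(61 + j) (w(j) = -3*(j + 61)*(j + (j - 20*9)) = -3*(61 + j)*(j + (j - 180)) = -3*(61 + j)*(j + (-180 + j)) = -3*(61 + j)*(-180 + 2*j) = -3*(-180 + 2*j)*(61 + j))
25810 + w(R) = 25810 + (32940 - 6*182² + 174*182) = 25810 + (32940 - 6*33124 + 31668) = 25810 + (32940 - 198744 + 31668) = 25810 - 134136 = -108326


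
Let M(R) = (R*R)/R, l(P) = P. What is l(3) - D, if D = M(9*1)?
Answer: -6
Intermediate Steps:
M(R) = R (M(R) = R²/R = R)
D = 9 (D = 9*1 = 9)
l(3) - D = 3 - 1*9 = 3 - 9 = -6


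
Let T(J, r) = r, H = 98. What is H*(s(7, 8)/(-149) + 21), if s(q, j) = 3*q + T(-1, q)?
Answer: 303898/149 ≈ 2039.6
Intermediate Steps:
s(q, j) = 4*q (s(q, j) = 3*q + q = 4*q)
H*(s(7, 8)/(-149) + 21) = 98*((4*7)/(-149) + 21) = 98*(28*(-1/149) + 21) = 98*(-28/149 + 21) = 98*(3101/149) = 303898/149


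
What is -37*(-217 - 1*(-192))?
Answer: 925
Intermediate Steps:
-37*(-217 - 1*(-192)) = -37*(-217 + 192) = -37*(-25) = 925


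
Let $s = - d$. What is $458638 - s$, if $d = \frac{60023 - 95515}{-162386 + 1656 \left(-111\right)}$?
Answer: $\frac{79390714184}{173101} \approx 4.5864 \cdot 10^{5}$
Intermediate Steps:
$d = \frac{17746}{173101}$ ($d = - \frac{35492}{-162386 - 183816} = - \frac{35492}{-346202} = \left(-35492\right) \left(- \frac{1}{346202}\right) = \frac{17746}{173101} \approx 0.10252$)
$s = - \frac{17746}{173101}$ ($s = \left(-1\right) \frac{17746}{173101} = - \frac{17746}{173101} \approx -0.10252$)
$458638 - s = 458638 - - \frac{17746}{173101} = 458638 + \frac{17746}{173101} = \frac{79390714184}{173101}$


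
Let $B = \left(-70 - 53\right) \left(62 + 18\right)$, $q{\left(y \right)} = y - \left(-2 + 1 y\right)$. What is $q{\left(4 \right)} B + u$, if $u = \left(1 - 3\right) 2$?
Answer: $-19684$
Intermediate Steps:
$u = -4$ ($u = \left(-2\right) 2 = -4$)
$q{\left(y \right)} = 2$ ($q{\left(y \right)} = y - \left(-2 + y\right) = 2$)
$B = -9840$ ($B = \left(-123\right) 80 = -9840$)
$q{\left(4 \right)} B + u = 2 \left(-9840\right) - 4 = -19680 - 4 = -19684$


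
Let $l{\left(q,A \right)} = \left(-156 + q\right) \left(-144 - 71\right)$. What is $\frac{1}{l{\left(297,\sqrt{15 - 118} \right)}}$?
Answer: $- \frac{1}{30315} \approx -3.2987 \cdot 10^{-5}$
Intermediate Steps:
$l{\left(q,A \right)} = 33540 - 215 q$ ($l{\left(q,A \right)} = \left(-156 + q\right) \left(-215\right) = 33540 - 215 q$)
$\frac{1}{l{\left(297,\sqrt{15 - 118} \right)}} = \frac{1}{33540 - 63855} = \frac{1}{-30315} = - \frac{1}{30315}$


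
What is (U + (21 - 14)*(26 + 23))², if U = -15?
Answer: 107584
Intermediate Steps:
(U + (21 - 14)*(26 + 23))² = (-15 + (21 - 14)*(26 + 23))² = (-15 + 7*49)² = (-15 + 343)² = 328² = 107584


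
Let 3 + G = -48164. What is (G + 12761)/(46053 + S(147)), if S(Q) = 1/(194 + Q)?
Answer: -6036723/7852037 ≈ -0.76881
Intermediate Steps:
G = -48167 (G = -3 - 48164 = -48167)
(G + 12761)/(46053 + S(147)) = (-48167 + 12761)/(46053 + 1/(194 + 147)) = -35406/(46053 + 1/341) = -35406/15704074/341 = -35406*341/15704074 = -6036723/7852037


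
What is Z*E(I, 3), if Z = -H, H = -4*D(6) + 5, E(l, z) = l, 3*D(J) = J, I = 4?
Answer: 12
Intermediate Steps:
D(J) = J/3
H = -3 (H = -4*6/3 + 5 = -4*2 + 5 = -8 + 5 = -3)
Z = 3 (Z = -1*(-3) = 3)
Z*E(I, 3) = 3*4 = 12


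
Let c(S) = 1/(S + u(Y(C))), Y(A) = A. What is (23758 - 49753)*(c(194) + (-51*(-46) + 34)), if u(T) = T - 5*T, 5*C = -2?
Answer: -20169043925/326 ≈ -6.1868e+7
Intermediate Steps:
C = -⅖ (C = (⅕)*(-2) = -⅖ ≈ -0.40000)
u(T) = -4*T
c(S) = 1/(8/5 + S) (c(S) = 1/(S - 4*(-⅖)) = 1/(S + 8/5) = 1/(8/5 + S))
(23758 - 49753)*(c(194) + (-51*(-46) + 34)) = (23758 - 49753)*(5/(8 + 5*194) + (-51*(-46) + 34)) = -25995*(5/(8 + 970) + (2346 + 34)) = -25995*(5/978 + 2380) = -25995*2327645/978 = -20169043925/326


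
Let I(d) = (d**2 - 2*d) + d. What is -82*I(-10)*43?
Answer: -387860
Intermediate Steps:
I(d) = d**2 - d
-82*I(-10)*43 = -(-820)*(-1 - 10)*43 = -(-820)*(-11)*43 = -82*110*43 = -9020*43 = -387860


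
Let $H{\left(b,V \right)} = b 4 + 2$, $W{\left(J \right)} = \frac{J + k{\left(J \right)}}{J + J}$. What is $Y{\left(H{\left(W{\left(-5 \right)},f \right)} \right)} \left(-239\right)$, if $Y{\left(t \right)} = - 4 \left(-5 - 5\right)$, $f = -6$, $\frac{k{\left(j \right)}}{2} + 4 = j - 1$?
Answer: $-9560$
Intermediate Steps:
$k{\left(j \right)} = -10 + 2 j$ ($k{\left(j \right)} = -8 + 2 \left(j - 1\right) = -8 + 2 \left(-1 + j\right) = -8 + \left(-2 + 2 j\right) = -10 + 2 j$)
$W{\left(J \right)} = \frac{-10 + 3 J}{2 J}$ ($W{\left(J \right)} = \frac{J + \left(-10 + 2 J\right)}{J + J} = \frac{-10 + 3 J}{2 J}$)
$H{\left(b,V \right)} = 2 + 4 b$ ($H{\left(b,V \right)} = 4 b + 2 = 2 + 4 b$)
$Y{\left(t \right)} = 40$ ($Y{\left(t \right)} = \left(-4\right) \left(-10\right) = 40$)
$Y{\left(H{\left(W{\left(-5 \right)},f \right)} \right)} \left(-239\right) = 40 \left(-239\right) = -9560$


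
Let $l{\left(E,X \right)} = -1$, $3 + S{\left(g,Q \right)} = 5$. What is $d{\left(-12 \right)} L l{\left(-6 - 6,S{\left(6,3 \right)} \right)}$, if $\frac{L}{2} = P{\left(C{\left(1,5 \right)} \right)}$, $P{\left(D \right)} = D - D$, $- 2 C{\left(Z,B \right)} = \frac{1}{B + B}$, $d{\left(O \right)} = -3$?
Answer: $0$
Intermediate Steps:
$S{\left(g,Q \right)} = 2$ ($S{\left(g,Q \right)} = -3 + 5 = 2$)
$C{\left(Z,B \right)} = - \frac{1}{4 B}$ ($C{\left(Z,B \right)} = - \frac{1}{2 \left(B + B\right)} = - \frac{1}{2 \cdot 2 B} = - \frac{\frac{1}{2} \frac{1}{B}}{2} = - \frac{1}{4 B}$)
$P{\left(D \right)} = 0$
$L = 0$ ($L = 2 \cdot 0 = 0$)
$d{\left(-12 \right)} L l{\left(-6 - 6,S{\left(6,3 \right)} \right)} = \left(-3\right) 0 \left(-1\right) = 0 \left(-1\right) = 0$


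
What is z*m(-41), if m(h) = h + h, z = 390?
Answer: -31980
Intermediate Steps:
m(h) = 2*h
z*m(-41) = 390*(2*(-41)) = 390*(-82) = -31980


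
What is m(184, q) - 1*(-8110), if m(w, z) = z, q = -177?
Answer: 7933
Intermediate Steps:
m(184, q) - 1*(-8110) = -177 - 1*(-8110) = -177 + 8110 = 7933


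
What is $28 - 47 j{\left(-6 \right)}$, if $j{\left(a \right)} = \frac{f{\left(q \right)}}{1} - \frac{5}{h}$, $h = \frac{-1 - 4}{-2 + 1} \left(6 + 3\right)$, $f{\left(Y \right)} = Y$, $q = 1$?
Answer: $- \frac{124}{9} \approx -13.778$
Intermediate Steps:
$h = 45$ ($h = - \frac{5}{-1} \cdot 9 = \left(-5\right) \left(-1\right) 9 = 5 \cdot 9 = 45$)
$j{\left(a \right)} = \frac{8}{9}$ ($j{\left(a \right)} = 1 \cdot 1^{-1} - \frac{5}{45} = 1 \cdot 1 - \frac{1}{9} = 1 - \frac{1}{9} = \frac{8}{9}$)
$28 - 47 j{\left(-6 \right)} = 28 - \frac{376}{9} = - \frac{124}{9}$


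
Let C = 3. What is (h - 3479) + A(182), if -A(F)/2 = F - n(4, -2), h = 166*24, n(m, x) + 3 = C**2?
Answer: 153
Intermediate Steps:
n(m, x) = 6 (n(m, x) = -3 + 3**2 = -3 + 9 = 6)
h = 3984
A(F) = 12 - 2*F (A(F) = -2*(F - 1*6) = -2*(F - 6) = -2*(-6 + F) = 12 - 2*F)
(h - 3479) + A(182) = (3984 - 3479) + (12 - 2*182) = 505 + (12 - 364) = 505 - 352 = 153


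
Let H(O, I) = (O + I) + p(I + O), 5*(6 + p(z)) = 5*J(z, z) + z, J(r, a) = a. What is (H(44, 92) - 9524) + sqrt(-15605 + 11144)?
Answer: -46154/5 + I*sqrt(4461) ≈ -9230.8 + 66.791*I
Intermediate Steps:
p(z) = -6 + 6*z/5 (p(z) = -6 + (5*z + z)/5 = -6 + (6*z)/5 = -6 + 6*z/5)
H(O, I) = -6 + 11*I/5 + 11*O/5 (H(O, I) = (O + I) + (-6 + 6*(I + O)/5) = (I + O) + (-6 + (6*I/5 + 6*O/5)) = (I + O) + (-6 + 6*I/5 + 6*O/5) = -6 + 11*I/5 + 11*O/5)
(H(44, 92) - 9524) + sqrt(-15605 + 11144) = ((-6 + (11/5)*92 + (11/5)*44) - 9524) + sqrt(-15605 + 11144) = ((-6 + 1012/5 + 484/5) - 9524) + sqrt(-4461) = (1466/5 - 9524) + I*sqrt(4461) = -46154/5 + I*sqrt(4461)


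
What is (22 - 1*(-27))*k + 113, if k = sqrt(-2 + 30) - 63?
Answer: -2974 + 98*sqrt(7) ≈ -2714.7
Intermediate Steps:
k = -63 + 2*sqrt(7) (k = sqrt(28) - 63 = 2*sqrt(7) - 63 = -63 + 2*sqrt(7) ≈ -57.708)
(22 - 1*(-27))*k + 113 = (22 - 1*(-27))*(-63 + 2*sqrt(7)) + 113 = (22 + 27)*(-63 + 2*sqrt(7)) + 113 = 49*(-63 + 2*sqrt(7)) + 113 = (-3087 + 98*sqrt(7)) + 113 = -2974 + 98*sqrt(7)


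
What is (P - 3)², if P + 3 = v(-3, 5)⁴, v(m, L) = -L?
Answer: 383161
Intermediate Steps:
P = 622 (P = -3 + (-1*5)⁴ = -3 + (-5)⁴ = -3 + 625 = 622)
(P - 3)² = (622 - 3)² = 619² = 383161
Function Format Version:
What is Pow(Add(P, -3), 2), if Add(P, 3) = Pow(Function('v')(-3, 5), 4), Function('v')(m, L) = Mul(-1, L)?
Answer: 383161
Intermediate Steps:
P = 622 (P = Add(-3, Pow(Mul(-1, 5), 4)) = Add(-3, Pow(-5, 4)) = Add(-3, 625) = 622)
Pow(Add(P, -3), 2) = Pow(Add(622, -3), 2) = Pow(619, 2) = 383161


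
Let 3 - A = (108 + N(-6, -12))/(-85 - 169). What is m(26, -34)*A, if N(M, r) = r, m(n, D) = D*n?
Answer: -379236/127 ≈ -2986.1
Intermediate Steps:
A = 429/127 (A = 3 - (108 - 12)/(-85 - 169) = 3 - 96/(-254) = 3 - 96*(-1)/254 = 3 - 1*(-48/127) = 3 + 48/127 = 429/127 ≈ 3.3780)
m(26, -34)*A = -34*26*(429/127) = -884*429/127 = -379236/127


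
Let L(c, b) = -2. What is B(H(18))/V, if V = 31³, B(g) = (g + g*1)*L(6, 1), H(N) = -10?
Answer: 40/29791 ≈ 0.0013427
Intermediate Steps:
B(g) = -4*g (B(g) = (g + g*1)*(-2) = (g + g)*(-2) = (2*g)*(-2) = -4*g)
V = 29791
B(H(18))/V = -4*(-10)/29791 = 40*(1/29791) = 40/29791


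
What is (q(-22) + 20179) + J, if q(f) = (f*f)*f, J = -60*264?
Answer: -6309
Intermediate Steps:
J = -15840
q(f) = f³ (q(f) = f²*f = f³)
(q(-22) + 20179) + J = ((-22)³ + 20179) - 15840 = (-10648 + 20179) - 15840 = 9531 - 15840 = -6309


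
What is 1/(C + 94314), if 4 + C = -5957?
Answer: 1/88353 ≈ 1.1318e-5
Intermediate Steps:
C = -5961 (C = -4 - 5957 = -5961)
1/(C + 94314) = 1/(-5961 + 94314) = 1/88353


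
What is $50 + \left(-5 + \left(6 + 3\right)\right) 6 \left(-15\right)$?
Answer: $-310$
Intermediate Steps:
$50 + \left(-5 + \left(6 + 3\right)\right) 6 \left(-15\right) = 50 + \left(-5 + 9\right) 6 \left(-15\right) = 50 + 4 \cdot 6 \left(-15\right) = 50 + 24 \left(-15\right) = 50 - 360 = -310$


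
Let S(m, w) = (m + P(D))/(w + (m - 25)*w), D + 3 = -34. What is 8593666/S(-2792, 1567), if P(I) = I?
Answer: 37921029335552/2829 ≈ 1.3404e+10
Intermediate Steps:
D = -37 (D = -3 - 34 = -37)
S(m, w) = (-37 + m)/(w + w*(-25 + m)) (S(m, w) = (m - 37)/(w + (m - 25)*w) = (-37 + m)/(w + (-25 + m)*w) = (-37 + m)/(w + w*(-25 + m)))
8593666/S(-2792, 1567) = 8593666/(((-37 - 2792)/(1567*(-24 - 2792)))) = 8593666/(((1/1567)*(-2829)/(-2816))) = 8593666/(((1/1567)*(-1/2816)*(-2829))) = 8593666/(2829/4412672) = 8593666*(4412672/2829) = 37921029335552/2829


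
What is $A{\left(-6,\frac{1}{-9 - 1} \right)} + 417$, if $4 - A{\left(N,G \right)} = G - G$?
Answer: $421$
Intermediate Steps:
$A{\left(N,G \right)} = 4$ ($A{\left(N,G \right)} = 4 - \left(G - G\right) = 4 - 0 = 4 + 0 = 4$)
$A{\left(-6,\frac{1}{-9 - 1} \right)} + 417 = 4 + 417 = 421$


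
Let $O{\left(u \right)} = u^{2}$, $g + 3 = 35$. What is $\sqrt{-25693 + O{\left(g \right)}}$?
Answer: $3 i \sqrt{2741} \approx 157.06 i$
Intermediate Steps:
$g = 32$ ($g = -3 + 35 = 32$)
$\sqrt{-25693 + O{\left(g \right)}} = \sqrt{-25693 + 32^{2}} = \sqrt{-25693 + 1024} = \sqrt{-24669} = 3 i \sqrt{2741}$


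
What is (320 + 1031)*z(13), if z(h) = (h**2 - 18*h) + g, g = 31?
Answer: -45934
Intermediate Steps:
z(h) = 31 + h**2 - 18*h (z(h) = (h**2 - 18*h) + 31 = 31 + h**2 - 18*h)
(320 + 1031)*z(13) = (320 + 1031)*(31 + 13**2 - 18*13) = 1351*(31 + 169 - 234) = 1351*(-34) = -45934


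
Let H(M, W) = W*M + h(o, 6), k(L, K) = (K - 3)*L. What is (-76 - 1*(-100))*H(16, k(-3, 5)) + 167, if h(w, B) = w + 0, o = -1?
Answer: -2161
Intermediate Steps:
h(w, B) = w
k(L, K) = L*(-3 + K) (k(L, K) = (-3 + K)*L = L*(-3 + K))
H(M, W) = -1 + M*W (H(M, W) = W*M - 1 = M*W - 1 = -1 + M*W)
(-76 - 1*(-100))*H(16, k(-3, 5)) + 167 = (-76 - 1*(-100))*(-1 + 16*(-3*(-3 + 5))) + 167 = (-76 + 100)*(-1 + 16*(-3*2)) + 167 = 24*(-1 + 16*(-6)) + 167 = 24*(-1 - 96) + 167 = 24*(-97) + 167 = -2328 + 167 = -2161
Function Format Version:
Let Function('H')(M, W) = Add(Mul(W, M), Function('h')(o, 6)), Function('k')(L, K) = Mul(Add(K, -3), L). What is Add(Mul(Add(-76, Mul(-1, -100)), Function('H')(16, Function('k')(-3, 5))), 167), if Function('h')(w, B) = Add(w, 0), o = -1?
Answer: -2161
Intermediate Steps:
Function('h')(w, B) = w
Function('k')(L, K) = Mul(L, Add(-3, K)) (Function('k')(L, K) = Mul(Add(-3, K), L) = Mul(L, Add(-3, K)))
Function('H')(M, W) = Add(-1, Mul(M, W)) (Function('H')(M, W) = Add(Mul(W, M), -1) = Add(Mul(M, W), -1) = Add(-1, Mul(M, W)))
Add(Mul(Add(-76, Mul(-1, -100)), Function('H')(16, Function('k')(-3, 5))), 167) = Add(Mul(Add(-76, Mul(-1, -100)), Add(-1, Mul(16, Mul(-3, Add(-3, 5))))), 167) = Add(Mul(Add(-76, 100), Add(-1, Mul(16, Mul(-3, 2)))), 167) = Add(Mul(24, Add(-1, Mul(16, -6))), 167) = Add(Mul(24, Add(-1, -96)), 167) = Add(Mul(24, -97), 167) = Add(-2328, 167) = -2161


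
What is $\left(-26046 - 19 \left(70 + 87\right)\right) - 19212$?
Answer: $-48241$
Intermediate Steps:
$\left(-26046 - 19 \left(70 + 87\right)\right) - 19212 = \left(-26046 - 2983\right) - 19212 = -29029 - 19212 = -48241$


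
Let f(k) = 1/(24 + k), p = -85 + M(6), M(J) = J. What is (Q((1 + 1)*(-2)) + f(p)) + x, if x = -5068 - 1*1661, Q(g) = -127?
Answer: -377081/55 ≈ -6856.0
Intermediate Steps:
p = -79 (p = -85 + 6 = -79)
x = -6729 (x = -5068 - 1661 = -6729)
(Q((1 + 1)*(-2)) + f(p)) + x = (-127 + 1/(24 - 79)) - 6729 = (-127 + 1/(-55)) - 6729 = (-127 - 1/55) - 6729 = -6986/55 - 6729 = -377081/55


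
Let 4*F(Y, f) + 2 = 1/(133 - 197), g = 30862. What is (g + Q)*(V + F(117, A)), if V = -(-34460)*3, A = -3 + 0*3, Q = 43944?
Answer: 989876042853/128 ≈ 7.7334e+9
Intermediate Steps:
A = -3 (A = -3 + 0 = -3)
F(Y, f) = -129/256 (F(Y, f) = -1/2 + 1/(4*(133 - 197)) = -1/2 + (1/4)/(-64) = -1/2 + (1/4)*(-1/64) = -1/2 - 1/256 = -129/256)
V = 103380 (V = -6892*(-15) = 103380)
(g + Q)*(V + F(117, A)) = (30862 + 43944)*(103380 - 129/256) = 74806*(26465151/256) = 989876042853/128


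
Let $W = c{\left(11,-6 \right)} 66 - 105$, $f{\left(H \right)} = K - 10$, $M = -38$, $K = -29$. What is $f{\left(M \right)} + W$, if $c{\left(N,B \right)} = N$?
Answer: $582$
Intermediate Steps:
$f{\left(H \right)} = -39$ ($f{\left(H \right)} = -29 - 10 = -39$)
$W = 621$ ($W = 11 \cdot 66 - 105 = 726 - 105 = 621$)
$f{\left(M \right)} + W = -39 + 621 = 582$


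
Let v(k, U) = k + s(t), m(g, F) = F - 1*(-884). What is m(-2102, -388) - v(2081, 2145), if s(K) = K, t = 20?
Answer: -1605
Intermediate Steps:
m(g, F) = 884 + F (m(g, F) = F + 884 = 884 + F)
v(k, U) = 20 + k (v(k, U) = k + 20 = 20 + k)
m(-2102, -388) - v(2081, 2145) = (884 - 388) - (20 + 2081) = 496 - 1*2101 = 496 - 2101 = -1605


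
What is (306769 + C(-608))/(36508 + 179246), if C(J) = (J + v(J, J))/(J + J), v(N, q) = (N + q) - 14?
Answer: 62172157/43726144 ≈ 1.4219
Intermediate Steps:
v(N, q) = -14 + N + q
C(J) = (-14 + 3*J)/(2*J) (C(J) = (J + (-14 + J + J))/(J + J) = (J + (-14 + 2*J))/((2*J)) = (-14 + 3*J)*(1/(2*J)) = (-14 + 3*J)/(2*J))
(306769 + C(-608))/(36508 + 179246) = (306769 + (3/2 - 7/(-608)))/(36508 + 179246) = (306769 + (3/2 - 7*(-1/608)))/215754 = (306769 + (3/2 + 7/608))*(1/215754) = (306769 + 919/608)*(1/215754) = (186516471/608)*(1/215754) = 62172157/43726144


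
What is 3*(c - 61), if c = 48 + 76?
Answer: 189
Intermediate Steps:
c = 124
3*(c - 61) = 3*(124 - 61) = 3*63 = 189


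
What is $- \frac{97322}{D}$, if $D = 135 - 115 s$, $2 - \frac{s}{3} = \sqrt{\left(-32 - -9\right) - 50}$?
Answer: $\frac{1800457}{299895} + \frac{1119203 i \sqrt{73}}{299895} \approx 6.0036 + 31.886 i$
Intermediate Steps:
$s = 6 - 3 i \sqrt{73}$ ($s = 6 - 3 \sqrt{\left(-32 - -9\right) - 50} = 6 - 3 \sqrt{\left(-32 + 9\right) - 50} = 6 - 3 \sqrt{-23 - 50} = 6 - 3 \sqrt{-73} = 6 - 3 i \sqrt{73} \approx 6.0 - 25.632 i$)
$D = -555 + 345 i \sqrt{73}$ ($D = 135 - 115 \left(6 - 3 i \sqrt{73}\right) = 135 - \left(690 - 345 i \sqrt{73}\right) = -555 + 345 i \sqrt{73} \approx -555.0 + 2947.7 i$)
$- \frac{97322}{D} = - \frac{97322}{-555 + 345 i \sqrt{73}}$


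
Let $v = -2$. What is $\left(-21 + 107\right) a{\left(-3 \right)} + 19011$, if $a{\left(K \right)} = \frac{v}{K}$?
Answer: $\frac{57205}{3} \approx 19068.0$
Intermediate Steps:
$a{\left(K \right)} = - \frac{2}{K}$
$\left(-21 + 107\right) a{\left(-3 \right)} + 19011 = \left(-21 + 107\right) \left(- \frac{2}{-3}\right) + 19011 = 86 \left(\left(-2\right) \left(- \frac{1}{3}\right)\right) + 19011 = 86 \cdot \frac{2}{3} + 19011 = \frac{172}{3} + 19011 = \frac{57205}{3}$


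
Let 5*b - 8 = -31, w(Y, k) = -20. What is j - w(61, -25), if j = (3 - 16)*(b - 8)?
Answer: 919/5 ≈ 183.80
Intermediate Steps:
b = -23/5 (b = 8/5 + (1/5)*(-31) = 8/5 - 31/5 = -23/5 ≈ -4.6000)
j = 819/5 (j = (3 - 16)*(-23/5 - 8) = -13*(-63/5) = 819/5 ≈ 163.80)
j - w(61, -25) = 819/5 - 1*(-20) = 819/5 + 20 = 919/5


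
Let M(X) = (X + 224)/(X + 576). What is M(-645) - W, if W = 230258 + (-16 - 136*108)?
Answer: -14872805/69 ≈ -2.1555e+5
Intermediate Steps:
W = 215554 (W = 230258 + (-16 - 14688) = 230258 - 14704 = 215554)
M(X) = (224 + X)/(576 + X)
M(-645) - W = (224 - 645)/(576 - 645) - 1*215554 = -421/(-69) - 215554 = -1/69*(-421) - 215554 = 421/69 - 215554 = -14872805/69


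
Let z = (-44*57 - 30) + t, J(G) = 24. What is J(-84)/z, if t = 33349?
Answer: 24/30811 ≈ 0.00077894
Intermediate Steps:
z = 30811 (z = (-44*57 - 30) + 33349 = (-2508 - 30) + 33349 = -2538 + 33349 = 30811)
J(-84)/z = 24/30811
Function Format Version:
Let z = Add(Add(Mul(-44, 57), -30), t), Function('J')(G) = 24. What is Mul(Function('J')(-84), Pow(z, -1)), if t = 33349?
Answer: Rational(24, 30811) ≈ 0.00077894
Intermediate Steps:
z = 30811 (z = Add(Add(Mul(-44, 57), -30), 33349) = Add(Add(-2508, -30), 33349) = Add(-2538, 33349) = 30811)
Mul(Function('J')(-84), Pow(z, -1)) = Mul(24, Pow(30811, -1)) = Mul(24, Rational(1, 30811)) = Rational(24, 30811)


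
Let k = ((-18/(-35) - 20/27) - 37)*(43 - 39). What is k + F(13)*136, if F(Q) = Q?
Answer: 1530044/945 ≈ 1619.1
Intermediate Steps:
k = -140716/945 (k = ((-18*(-1/35) - 20*1/27) - 37)*4 = ((18/35 - 20/27) - 37)*4 = (-214/945 - 37)*4 = -35179/945*4 = -140716/945 ≈ -148.91)
k + F(13)*136 = -140716/945 + 13*136 = -140716/945 + 1768 = 1530044/945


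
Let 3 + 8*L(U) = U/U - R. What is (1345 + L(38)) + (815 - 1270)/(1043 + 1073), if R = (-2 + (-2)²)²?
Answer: 1421989/1058 ≈ 1344.0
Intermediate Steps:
R = 4 (R = (-2 + 4)² = 2² = 4)
L(U) = -¾ (L(U) = -3/8 + (U/U - 1*4)/8 = -3/8 + (1 - 4)/8 = -3/8 + (⅛)*(-3) = -3/8 - 3/8 = -¾)
(1345 + L(38)) + (815 - 1270)/(1043 + 1073) = (1345 - ¾) + (815 - 1270)/(1043 + 1073) = 5377/4 - 455/2116 = 1421989/1058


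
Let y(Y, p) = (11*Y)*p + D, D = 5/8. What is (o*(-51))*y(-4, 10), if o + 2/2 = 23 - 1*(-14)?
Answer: 1613385/2 ≈ 8.0669e+5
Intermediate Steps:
D = 5/8 (D = 5*(⅛) = 5/8 ≈ 0.62500)
y(Y, p) = 5/8 + 11*Y*p (y(Y, p) = (11*Y)*p + 5/8 = 11*Y*p + 5/8 = 5/8 + 11*Y*p)
o = 36 (o = -1 + (23 - 1*(-14)) = -1 + (23 + 14) = -1 + 37 = 36)
(o*(-51))*y(-4, 10) = (36*(-51))*(5/8 + 11*(-4)*10) = -1836*(5/8 - 440) = -1836*(-3515/8) = 1613385/2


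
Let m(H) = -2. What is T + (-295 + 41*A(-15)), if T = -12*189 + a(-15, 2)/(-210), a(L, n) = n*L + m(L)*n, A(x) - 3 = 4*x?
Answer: -514483/105 ≈ -4899.8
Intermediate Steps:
A(x) = 3 + 4*x
a(L, n) = -2*n + L*n (a(L, n) = n*L - 2*n = L*n - 2*n = -2*n + L*n)
T = -238123/105 (T = -12*189 + (2*(-2 - 15))/(-210) = -2268 + (2*(-17))*(-1/210) = -2268 - 34*(-1/210) = -2268 + 17/105 = -238123/105 ≈ -2267.8)
T + (-295 + 41*A(-15)) = -238123/105 + (-295 + 41*(3 + 4*(-15))) = -238123/105 + (-295 + 41*(3 - 60)) = -238123/105 + (-295 + 41*(-57)) = -238123/105 + (-295 - 2337) = -238123/105 - 2632 = -514483/105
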